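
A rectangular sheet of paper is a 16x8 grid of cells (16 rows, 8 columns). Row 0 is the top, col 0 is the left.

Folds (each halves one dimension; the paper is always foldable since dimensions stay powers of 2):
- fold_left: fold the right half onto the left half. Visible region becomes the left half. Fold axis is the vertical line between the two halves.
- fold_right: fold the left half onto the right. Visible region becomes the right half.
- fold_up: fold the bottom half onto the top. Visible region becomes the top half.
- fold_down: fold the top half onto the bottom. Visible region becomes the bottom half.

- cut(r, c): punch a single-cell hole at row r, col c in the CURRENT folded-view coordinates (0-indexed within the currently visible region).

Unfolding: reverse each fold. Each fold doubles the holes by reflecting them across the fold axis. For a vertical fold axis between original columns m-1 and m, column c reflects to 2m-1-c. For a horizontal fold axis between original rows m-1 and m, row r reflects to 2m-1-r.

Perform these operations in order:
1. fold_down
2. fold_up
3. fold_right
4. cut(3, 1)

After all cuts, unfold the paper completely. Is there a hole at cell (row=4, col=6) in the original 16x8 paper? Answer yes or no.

Op 1 fold_down: fold axis h@8; visible region now rows[8,16) x cols[0,8) = 8x8
Op 2 fold_up: fold axis h@12; visible region now rows[8,12) x cols[0,8) = 4x8
Op 3 fold_right: fold axis v@4; visible region now rows[8,12) x cols[4,8) = 4x4
Op 4 cut(3, 1): punch at orig (11,5); cuts so far [(11, 5)]; region rows[8,12) x cols[4,8) = 4x4
Unfold 1 (reflect across v@4): 2 holes -> [(11, 2), (11, 5)]
Unfold 2 (reflect across h@12): 4 holes -> [(11, 2), (11, 5), (12, 2), (12, 5)]
Unfold 3 (reflect across h@8): 8 holes -> [(3, 2), (3, 5), (4, 2), (4, 5), (11, 2), (11, 5), (12, 2), (12, 5)]
Holes: [(3, 2), (3, 5), (4, 2), (4, 5), (11, 2), (11, 5), (12, 2), (12, 5)]

Answer: no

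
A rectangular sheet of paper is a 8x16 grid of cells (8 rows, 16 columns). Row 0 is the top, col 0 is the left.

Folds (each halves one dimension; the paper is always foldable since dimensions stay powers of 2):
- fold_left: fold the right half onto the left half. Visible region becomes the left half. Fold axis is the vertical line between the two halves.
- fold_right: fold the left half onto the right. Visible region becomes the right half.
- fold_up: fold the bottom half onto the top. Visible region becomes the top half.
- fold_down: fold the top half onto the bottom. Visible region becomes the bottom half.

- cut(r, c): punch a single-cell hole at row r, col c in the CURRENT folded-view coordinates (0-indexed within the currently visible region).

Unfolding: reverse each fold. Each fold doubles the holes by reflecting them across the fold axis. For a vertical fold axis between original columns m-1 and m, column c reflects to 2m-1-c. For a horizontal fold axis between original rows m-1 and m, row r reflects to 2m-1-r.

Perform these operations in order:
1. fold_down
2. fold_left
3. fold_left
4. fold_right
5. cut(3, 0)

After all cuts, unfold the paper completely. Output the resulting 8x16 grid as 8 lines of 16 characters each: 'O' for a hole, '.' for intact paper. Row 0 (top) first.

Answer: .OO..OO..OO..OO.
................
................
................
................
................
................
.OO..OO..OO..OO.

Derivation:
Op 1 fold_down: fold axis h@4; visible region now rows[4,8) x cols[0,16) = 4x16
Op 2 fold_left: fold axis v@8; visible region now rows[4,8) x cols[0,8) = 4x8
Op 3 fold_left: fold axis v@4; visible region now rows[4,8) x cols[0,4) = 4x4
Op 4 fold_right: fold axis v@2; visible region now rows[4,8) x cols[2,4) = 4x2
Op 5 cut(3, 0): punch at orig (7,2); cuts so far [(7, 2)]; region rows[4,8) x cols[2,4) = 4x2
Unfold 1 (reflect across v@2): 2 holes -> [(7, 1), (7, 2)]
Unfold 2 (reflect across v@4): 4 holes -> [(7, 1), (7, 2), (7, 5), (7, 6)]
Unfold 3 (reflect across v@8): 8 holes -> [(7, 1), (7, 2), (7, 5), (7, 6), (7, 9), (7, 10), (7, 13), (7, 14)]
Unfold 4 (reflect across h@4): 16 holes -> [(0, 1), (0, 2), (0, 5), (0, 6), (0, 9), (0, 10), (0, 13), (0, 14), (7, 1), (7, 2), (7, 5), (7, 6), (7, 9), (7, 10), (7, 13), (7, 14)]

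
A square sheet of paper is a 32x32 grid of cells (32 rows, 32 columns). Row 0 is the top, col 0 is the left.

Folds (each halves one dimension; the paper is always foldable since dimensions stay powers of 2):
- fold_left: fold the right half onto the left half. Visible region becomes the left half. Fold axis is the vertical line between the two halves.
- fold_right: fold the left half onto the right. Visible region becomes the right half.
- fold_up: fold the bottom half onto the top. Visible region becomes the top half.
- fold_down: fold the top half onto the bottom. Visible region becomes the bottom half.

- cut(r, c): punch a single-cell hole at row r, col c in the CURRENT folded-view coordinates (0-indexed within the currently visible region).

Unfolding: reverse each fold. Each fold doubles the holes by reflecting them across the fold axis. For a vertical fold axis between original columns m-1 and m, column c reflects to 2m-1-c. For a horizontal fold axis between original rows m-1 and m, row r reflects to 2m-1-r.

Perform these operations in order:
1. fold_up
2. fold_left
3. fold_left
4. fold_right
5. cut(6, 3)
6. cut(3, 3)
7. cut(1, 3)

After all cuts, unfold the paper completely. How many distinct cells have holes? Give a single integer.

Op 1 fold_up: fold axis h@16; visible region now rows[0,16) x cols[0,32) = 16x32
Op 2 fold_left: fold axis v@16; visible region now rows[0,16) x cols[0,16) = 16x16
Op 3 fold_left: fold axis v@8; visible region now rows[0,16) x cols[0,8) = 16x8
Op 4 fold_right: fold axis v@4; visible region now rows[0,16) x cols[4,8) = 16x4
Op 5 cut(6, 3): punch at orig (6,7); cuts so far [(6, 7)]; region rows[0,16) x cols[4,8) = 16x4
Op 6 cut(3, 3): punch at orig (3,7); cuts so far [(3, 7), (6, 7)]; region rows[0,16) x cols[4,8) = 16x4
Op 7 cut(1, 3): punch at orig (1,7); cuts so far [(1, 7), (3, 7), (6, 7)]; region rows[0,16) x cols[4,8) = 16x4
Unfold 1 (reflect across v@4): 6 holes -> [(1, 0), (1, 7), (3, 0), (3, 7), (6, 0), (6, 7)]
Unfold 2 (reflect across v@8): 12 holes -> [(1, 0), (1, 7), (1, 8), (1, 15), (3, 0), (3, 7), (3, 8), (3, 15), (6, 0), (6, 7), (6, 8), (6, 15)]
Unfold 3 (reflect across v@16): 24 holes -> [(1, 0), (1, 7), (1, 8), (1, 15), (1, 16), (1, 23), (1, 24), (1, 31), (3, 0), (3, 7), (3, 8), (3, 15), (3, 16), (3, 23), (3, 24), (3, 31), (6, 0), (6, 7), (6, 8), (6, 15), (6, 16), (6, 23), (6, 24), (6, 31)]
Unfold 4 (reflect across h@16): 48 holes -> [(1, 0), (1, 7), (1, 8), (1, 15), (1, 16), (1, 23), (1, 24), (1, 31), (3, 0), (3, 7), (3, 8), (3, 15), (3, 16), (3, 23), (3, 24), (3, 31), (6, 0), (6, 7), (6, 8), (6, 15), (6, 16), (6, 23), (6, 24), (6, 31), (25, 0), (25, 7), (25, 8), (25, 15), (25, 16), (25, 23), (25, 24), (25, 31), (28, 0), (28, 7), (28, 8), (28, 15), (28, 16), (28, 23), (28, 24), (28, 31), (30, 0), (30, 7), (30, 8), (30, 15), (30, 16), (30, 23), (30, 24), (30, 31)]

Answer: 48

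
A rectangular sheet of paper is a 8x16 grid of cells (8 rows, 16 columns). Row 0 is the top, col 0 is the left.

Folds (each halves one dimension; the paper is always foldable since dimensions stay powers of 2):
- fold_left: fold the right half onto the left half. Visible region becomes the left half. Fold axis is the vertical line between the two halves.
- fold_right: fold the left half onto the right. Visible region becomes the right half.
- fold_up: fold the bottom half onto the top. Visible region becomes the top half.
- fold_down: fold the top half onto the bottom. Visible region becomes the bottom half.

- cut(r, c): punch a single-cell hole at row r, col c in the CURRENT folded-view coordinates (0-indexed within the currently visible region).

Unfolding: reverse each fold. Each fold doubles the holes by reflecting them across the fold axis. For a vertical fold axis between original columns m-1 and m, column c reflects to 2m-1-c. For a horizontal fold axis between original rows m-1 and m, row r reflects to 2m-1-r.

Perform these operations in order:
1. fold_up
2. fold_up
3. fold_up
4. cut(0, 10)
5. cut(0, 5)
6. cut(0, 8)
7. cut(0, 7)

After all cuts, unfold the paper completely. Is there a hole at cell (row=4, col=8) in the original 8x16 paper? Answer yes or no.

Op 1 fold_up: fold axis h@4; visible region now rows[0,4) x cols[0,16) = 4x16
Op 2 fold_up: fold axis h@2; visible region now rows[0,2) x cols[0,16) = 2x16
Op 3 fold_up: fold axis h@1; visible region now rows[0,1) x cols[0,16) = 1x16
Op 4 cut(0, 10): punch at orig (0,10); cuts so far [(0, 10)]; region rows[0,1) x cols[0,16) = 1x16
Op 5 cut(0, 5): punch at orig (0,5); cuts so far [(0, 5), (0, 10)]; region rows[0,1) x cols[0,16) = 1x16
Op 6 cut(0, 8): punch at orig (0,8); cuts so far [(0, 5), (0, 8), (0, 10)]; region rows[0,1) x cols[0,16) = 1x16
Op 7 cut(0, 7): punch at orig (0,7); cuts so far [(0, 5), (0, 7), (0, 8), (0, 10)]; region rows[0,1) x cols[0,16) = 1x16
Unfold 1 (reflect across h@1): 8 holes -> [(0, 5), (0, 7), (0, 8), (0, 10), (1, 5), (1, 7), (1, 8), (1, 10)]
Unfold 2 (reflect across h@2): 16 holes -> [(0, 5), (0, 7), (0, 8), (0, 10), (1, 5), (1, 7), (1, 8), (1, 10), (2, 5), (2, 7), (2, 8), (2, 10), (3, 5), (3, 7), (3, 8), (3, 10)]
Unfold 3 (reflect across h@4): 32 holes -> [(0, 5), (0, 7), (0, 8), (0, 10), (1, 5), (1, 7), (1, 8), (1, 10), (2, 5), (2, 7), (2, 8), (2, 10), (3, 5), (3, 7), (3, 8), (3, 10), (4, 5), (4, 7), (4, 8), (4, 10), (5, 5), (5, 7), (5, 8), (5, 10), (6, 5), (6, 7), (6, 8), (6, 10), (7, 5), (7, 7), (7, 8), (7, 10)]
Holes: [(0, 5), (0, 7), (0, 8), (0, 10), (1, 5), (1, 7), (1, 8), (1, 10), (2, 5), (2, 7), (2, 8), (2, 10), (3, 5), (3, 7), (3, 8), (3, 10), (4, 5), (4, 7), (4, 8), (4, 10), (5, 5), (5, 7), (5, 8), (5, 10), (6, 5), (6, 7), (6, 8), (6, 10), (7, 5), (7, 7), (7, 8), (7, 10)]

Answer: yes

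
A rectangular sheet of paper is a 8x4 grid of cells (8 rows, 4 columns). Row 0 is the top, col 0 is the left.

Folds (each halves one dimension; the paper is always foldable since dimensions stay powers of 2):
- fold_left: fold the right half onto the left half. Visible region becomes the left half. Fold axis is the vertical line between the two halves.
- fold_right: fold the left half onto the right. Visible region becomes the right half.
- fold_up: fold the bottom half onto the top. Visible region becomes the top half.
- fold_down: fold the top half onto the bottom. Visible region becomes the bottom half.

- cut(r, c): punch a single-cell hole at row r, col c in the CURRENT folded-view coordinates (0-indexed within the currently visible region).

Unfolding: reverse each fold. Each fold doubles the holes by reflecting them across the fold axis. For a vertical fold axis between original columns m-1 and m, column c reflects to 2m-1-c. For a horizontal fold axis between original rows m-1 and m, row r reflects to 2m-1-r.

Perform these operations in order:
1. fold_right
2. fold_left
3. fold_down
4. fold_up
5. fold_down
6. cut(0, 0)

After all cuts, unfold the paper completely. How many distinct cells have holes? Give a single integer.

Op 1 fold_right: fold axis v@2; visible region now rows[0,8) x cols[2,4) = 8x2
Op 2 fold_left: fold axis v@3; visible region now rows[0,8) x cols[2,3) = 8x1
Op 3 fold_down: fold axis h@4; visible region now rows[4,8) x cols[2,3) = 4x1
Op 4 fold_up: fold axis h@6; visible region now rows[4,6) x cols[2,3) = 2x1
Op 5 fold_down: fold axis h@5; visible region now rows[5,6) x cols[2,3) = 1x1
Op 6 cut(0, 0): punch at orig (5,2); cuts so far [(5, 2)]; region rows[5,6) x cols[2,3) = 1x1
Unfold 1 (reflect across h@5): 2 holes -> [(4, 2), (5, 2)]
Unfold 2 (reflect across h@6): 4 holes -> [(4, 2), (5, 2), (6, 2), (7, 2)]
Unfold 3 (reflect across h@4): 8 holes -> [(0, 2), (1, 2), (2, 2), (3, 2), (4, 2), (5, 2), (6, 2), (7, 2)]
Unfold 4 (reflect across v@3): 16 holes -> [(0, 2), (0, 3), (1, 2), (1, 3), (2, 2), (2, 3), (3, 2), (3, 3), (4, 2), (4, 3), (5, 2), (5, 3), (6, 2), (6, 3), (7, 2), (7, 3)]
Unfold 5 (reflect across v@2): 32 holes -> [(0, 0), (0, 1), (0, 2), (0, 3), (1, 0), (1, 1), (1, 2), (1, 3), (2, 0), (2, 1), (2, 2), (2, 3), (3, 0), (3, 1), (3, 2), (3, 3), (4, 0), (4, 1), (4, 2), (4, 3), (5, 0), (5, 1), (5, 2), (5, 3), (6, 0), (6, 1), (6, 2), (6, 3), (7, 0), (7, 1), (7, 2), (7, 3)]

Answer: 32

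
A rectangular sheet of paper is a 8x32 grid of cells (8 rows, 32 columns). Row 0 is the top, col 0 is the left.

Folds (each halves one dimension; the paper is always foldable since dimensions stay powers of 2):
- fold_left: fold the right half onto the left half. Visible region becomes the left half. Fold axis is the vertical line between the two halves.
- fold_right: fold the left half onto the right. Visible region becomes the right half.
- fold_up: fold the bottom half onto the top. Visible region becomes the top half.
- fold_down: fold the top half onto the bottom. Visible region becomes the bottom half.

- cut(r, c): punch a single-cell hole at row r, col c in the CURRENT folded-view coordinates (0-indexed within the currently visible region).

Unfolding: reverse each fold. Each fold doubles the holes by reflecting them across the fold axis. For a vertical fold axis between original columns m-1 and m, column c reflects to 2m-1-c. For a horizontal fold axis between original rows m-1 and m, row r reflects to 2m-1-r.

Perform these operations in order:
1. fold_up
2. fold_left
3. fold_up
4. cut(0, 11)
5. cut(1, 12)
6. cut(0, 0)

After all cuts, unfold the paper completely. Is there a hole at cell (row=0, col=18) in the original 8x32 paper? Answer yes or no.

Answer: no

Derivation:
Op 1 fold_up: fold axis h@4; visible region now rows[0,4) x cols[0,32) = 4x32
Op 2 fold_left: fold axis v@16; visible region now rows[0,4) x cols[0,16) = 4x16
Op 3 fold_up: fold axis h@2; visible region now rows[0,2) x cols[0,16) = 2x16
Op 4 cut(0, 11): punch at orig (0,11); cuts so far [(0, 11)]; region rows[0,2) x cols[0,16) = 2x16
Op 5 cut(1, 12): punch at orig (1,12); cuts so far [(0, 11), (1, 12)]; region rows[0,2) x cols[0,16) = 2x16
Op 6 cut(0, 0): punch at orig (0,0); cuts so far [(0, 0), (0, 11), (1, 12)]; region rows[0,2) x cols[0,16) = 2x16
Unfold 1 (reflect across h@2): 6 holes -> [(0, 0), (0, 11), (1, 12), (2, 12), (3, 0), (3, 11)]
Unfold 2 (reflect across v@16): 12 holes -> [(0, 0), (0, 11), (0, 20), (0, 31), (1, 12), (1, 19), (2, 12), (2, 19), (3, 0), (3, 11), (3, 20), (3, 31)]
Unfold 3 (reflect across h@4): 24 holes -> [(0, 0), (0, 11), (0, 20), (0, 31), (1, 12), (1, 19), (2, 12), (2, 19), (3, 0), (3, 11), (3, 20), (3, 31), (4, 0), (4, 11), (4, 20), (4, 31), (5, 12), (5, 19), (6, 12), (6, 19), (7, 0), (7, 11), (7, 20), (7, 31)]
Holes: [(0, 0), (0, 11), (0, 20), (0, 31), (1, 12), (1, 19), (2, 12), (2, 19), (3, 0), (3, 11), (3, 20), (3, 31), (4, 0), (4, 11), (4, 20), (4, 31), (5, 12), (5, 19), (6, 12), (6, 19), (7, 0), (7, 11), (7, 20), (7, 31)]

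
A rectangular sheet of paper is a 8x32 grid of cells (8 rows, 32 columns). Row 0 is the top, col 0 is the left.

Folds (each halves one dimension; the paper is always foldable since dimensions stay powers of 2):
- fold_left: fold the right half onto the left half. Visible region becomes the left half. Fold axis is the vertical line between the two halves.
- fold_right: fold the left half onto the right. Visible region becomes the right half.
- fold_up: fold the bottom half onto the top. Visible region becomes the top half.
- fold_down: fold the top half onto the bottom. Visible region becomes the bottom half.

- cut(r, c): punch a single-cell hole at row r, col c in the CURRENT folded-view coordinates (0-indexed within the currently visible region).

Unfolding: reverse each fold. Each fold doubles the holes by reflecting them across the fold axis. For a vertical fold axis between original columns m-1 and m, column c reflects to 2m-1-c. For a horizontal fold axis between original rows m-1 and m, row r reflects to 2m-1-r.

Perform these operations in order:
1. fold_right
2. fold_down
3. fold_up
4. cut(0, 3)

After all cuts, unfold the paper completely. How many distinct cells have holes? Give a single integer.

Answer: 8

Derivation:
Op 1 fold_right: fold axis v@16; visible region now rows[0,8) x cols[16,32) = 8x16
Op 2 fold_down: fold axis h@4; visible region now rows[4,8) x cols[16,32) = 4x16
Op 3 fold_up: fold axis h@6; visible region now rows[4,6) x cols[16,32) = 2x16
Op 4 cut(0, 3): punch at orig (4,19); cuts so far [(4, 19)]; region rows[4,6) x cols[16,32) = 2x16
Unfold 1 (reflect across h@6): 2 holes -> [(4, 19), (7, 19)]
Unfold 2 (reflect across h@4): 4 holes -> [(0, 19), (3, 19), (4, 19), (7, 19)]
Unfold 3 (reflect across v@16): 8 holes -> [(0, 12), (0, 19), (3, 12), (3, 19), (4, 12), (4, 19), (7, 12), (7, 19)]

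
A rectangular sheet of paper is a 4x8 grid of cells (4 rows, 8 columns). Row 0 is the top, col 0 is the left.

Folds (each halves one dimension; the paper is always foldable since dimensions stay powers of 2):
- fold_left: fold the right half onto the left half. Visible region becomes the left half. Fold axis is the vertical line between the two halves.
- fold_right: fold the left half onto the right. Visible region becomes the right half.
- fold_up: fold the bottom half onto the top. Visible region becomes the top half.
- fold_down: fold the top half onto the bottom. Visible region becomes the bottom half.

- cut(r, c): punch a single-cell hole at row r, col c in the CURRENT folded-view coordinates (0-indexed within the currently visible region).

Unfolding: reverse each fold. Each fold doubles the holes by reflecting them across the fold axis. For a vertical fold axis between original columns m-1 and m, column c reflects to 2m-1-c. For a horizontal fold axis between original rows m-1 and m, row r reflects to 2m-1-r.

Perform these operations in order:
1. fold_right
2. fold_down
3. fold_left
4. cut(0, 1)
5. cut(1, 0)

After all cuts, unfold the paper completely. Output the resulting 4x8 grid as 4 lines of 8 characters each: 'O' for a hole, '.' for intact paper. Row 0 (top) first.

Op 1 fold_right: fold axis v@4; visible region now rows[0,4) x cols[4,8) = 4x4
Op 2 fold_down: fold axis h@2; visible region now rows[2,4) x cols[4,8) = 2x4
Op 3 fold_left: fold axis v@6; visible region now rows[2,4) x cols[4,6) = 2x2
Op 4 cut(0, 1): punch at orig (2,5); cuts so far [(2, 5)]; region rows[2,4) x cols[4,6) = 2x2
Op 5 cut(1, 0): punch at orig (3,4); cuts so far [(2, 5), (3, 4)]; region rows[2,4) x cols[4,6) = 2x2
Unfold 1 (reflect across v@6): 4 holes -> [(2, 5), (2, 6), (3, 4), (3, 7)]
Unfold 2 (reflect across h@2): 8 holes -> [(0, 4), (0, 7), (1, 5), (1, 6), (2, 5), (2, 6), (3, 4), (3, 7)]
Unfold 3 (reflect across v@4): 16 holes -> [(0, 0), (0, 3), (0, 4), (0, 7), (1, 1), (1, 2), (1, 5), (1, 6), (2, 1), (2, 2), (2, 5), (2, 6), (3, 0), (3, 3), (3, 4), (3, 7)]

Answer: O..OO..O
.OO..OO.
.OO..OO.
O..OO..O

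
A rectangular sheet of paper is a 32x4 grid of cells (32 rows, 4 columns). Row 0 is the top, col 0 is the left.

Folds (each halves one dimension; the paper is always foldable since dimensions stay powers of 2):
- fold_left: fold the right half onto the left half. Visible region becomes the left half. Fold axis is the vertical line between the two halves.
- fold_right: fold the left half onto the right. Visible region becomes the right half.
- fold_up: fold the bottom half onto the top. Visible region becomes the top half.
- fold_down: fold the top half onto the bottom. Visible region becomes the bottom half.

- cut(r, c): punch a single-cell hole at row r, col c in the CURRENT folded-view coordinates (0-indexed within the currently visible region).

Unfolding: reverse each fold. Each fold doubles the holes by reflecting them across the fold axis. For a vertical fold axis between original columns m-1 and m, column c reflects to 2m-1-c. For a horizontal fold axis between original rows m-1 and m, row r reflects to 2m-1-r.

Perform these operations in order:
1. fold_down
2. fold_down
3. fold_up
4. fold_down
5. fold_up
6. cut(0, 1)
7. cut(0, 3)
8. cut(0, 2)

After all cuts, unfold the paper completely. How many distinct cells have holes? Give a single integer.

Op 1 fold_down: fold axis h@16; visible region now rows[16,32) x cols[0,4) = 16x4
Op 2 fold_down: fold axis h@24; visible region now rows[24,32) x cols[0,4) = 8x4
Op 3 fold_up: fold axis h@28; visible region now rows[24,28) x cols[0,4) = 4x4
Op 4 fold_down: fold axis h@26; visible region now rows[26,28) x cols[0,4) = 2x4
Op 5 fold_up: fold axis h@27; visible region now rows[26,27) x cols[0,4) = 1x4
Op 6 cut(0, 1): punch at orig (26,1); cuts so far [(26, 1)]; region rows[26,27) x cols[0,4) = 1x4
Op 7 cut(0, 3): punch at orig (26,3); cuts so far [(26, 1), (26, 3)]; region rows[26,27) x cols[0,4) = 1x4
Op 8 cut(0, 2): punch at orig (26,2); cuts so far [(26, 1), (26, 2), (26, 3)]; region rows[26,27) x cols[0,4) = 1x4
Unfold 1 (reflect across h@27): 6 holes -> [(26, 1), (26, 2), (26, 3), (27, 1), (27, 2), (27, 3)]
Unfold 2 (reflect across h@26): 12 holes -> [(24, 1), (24, 2), (24, 3), (25, 1), (25, 2), (25, 3), (26, 1), (26, 2), (26, 3), (27, 1), (27, 2), (27, 3)]
Unfold 3 (reflect across h@28): 24 holes -> [(24, 1), (24, 2), (24, 3), (25, 1), (25, 2), (25, 3), (26, 1), (26, 2), (26, 3), (27, 1), (27, 2), (27, 3), (28, 1), (28, 2), (28, 3), (29, 1), (29, 2), (29, 3), (30, 1), (30, 2), (30, 3), (31, 1), (31, 2), (31, 3)]
Unfold 4 (reflect across h@24): 48 holes -> [(16, 1), (16, 2), (16, 3), (17, 1), (17, 2), (17, 3), (18, 1), (18, 2), (18, 3), (19, 1), (19, 2), (19, 3), (20, 1), (20, 2), (20, 3), (21, 1), (21, 2), (21, 3), (22, 1), (22, 2), (22, 3), (23, 1), (23, 2), (23, 3), (24, 1), (24, 2), (24, 3), (25, 1), (25, 2), (25, 3), (26, 1), (26, 2), (26, 3), (27, 1), (27, 2), (27, 3), (28, 1), (28, 2), (28, 3), (29, 1), (29, 2), (29, 3), (30, 1), (30, 2), (30, 3), (31, 1), (31, 2), (31, 3)]
Unfold 5 (reflect across h@16): 96 holes -> [(0, 1), (0, 2), (0, 3), (1, 1), (1, 2), (1, 3), (2, 1), (2, 2), (2, 3), (3, 1), (3, 2), (3, 3), (4, 1), (4, 2), (4, 3), (5, 1), (5, 2), (5, 3), (6, 1), (6, 2), (6, 3), (7, 1), (7, 2), (7, 3), (8, 1), (8, 2), (8, 3), (9, 1), (9, 2), (9, 3), (10, 1), (10, 2), (10, 3), (11, 1), (11, 2), (11, 3), (12, 1), (12, 2), (12, 3), (13, 1), (13, 2), (13, 3), (14, 1), (14, 2), (14, 3), (15, 1), (15, 2), (15, 3), (16, 1), (16, 2), (16, 3), (17, 1), (17, 2), (17, 3), (18, 1), (18, 2), (18, 3), (19, 1), (19, 2), (19, 3), (20, 1), (20, 2), (20, 3), (21, 1), (21, 2), (21, 3), (22, 1), (22, 2), (22, 3), (23, 1), (23, 2), (23, 3), (24, 1), (24, 2), (24, 3), (25, 1), (25, 2), (25, 3), (26, 1), (26, 2), (26, 3), (27, 1), (27, 2), (27, 3), (28, 1), (28, 2), (28, 3), (29, 1), (29, 2), (29, 3), (30, 1), (30, 2), (30, 3), (31, 1), (31, 2), (31, 3)]

Answer: 96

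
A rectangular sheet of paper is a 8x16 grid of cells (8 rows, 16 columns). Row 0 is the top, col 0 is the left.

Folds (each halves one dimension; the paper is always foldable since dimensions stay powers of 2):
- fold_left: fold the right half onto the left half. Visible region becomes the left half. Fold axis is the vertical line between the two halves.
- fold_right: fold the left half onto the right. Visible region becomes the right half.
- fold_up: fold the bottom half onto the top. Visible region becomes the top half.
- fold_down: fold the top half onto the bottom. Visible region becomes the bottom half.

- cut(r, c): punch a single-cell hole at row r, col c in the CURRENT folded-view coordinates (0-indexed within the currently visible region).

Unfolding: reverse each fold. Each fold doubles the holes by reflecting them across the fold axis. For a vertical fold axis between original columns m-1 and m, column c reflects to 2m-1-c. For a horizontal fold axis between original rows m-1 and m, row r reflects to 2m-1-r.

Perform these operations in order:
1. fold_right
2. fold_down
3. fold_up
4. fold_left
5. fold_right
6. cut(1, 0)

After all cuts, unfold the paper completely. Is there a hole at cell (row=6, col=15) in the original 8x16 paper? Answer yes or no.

Op 1 fold_right: fold axis v@8; visible region now rows[0,8) x cols[8,16) = 8x8
Op 2 fold_down: fold axis h@4; visible region now rows[4,8) x cols[8,16) = 4x8
Op 3 fold_up: fold axis h@6; visible region now rows[4,6) x cols[8,16) = 2x8
Op 4 fold_left: fold axis v@12; visible region now rows[4,6) x cols[8,12) = 2x4
Op 5 fold_right: fold axis v@10; visible region now rows[4,6) x cols[10,12) = 2x2
Op 6 cut(1, 0): punch at orig (5,10); cuts so far [(5, 10)]; region rows[4,6) x cols[10,12) = 2x2
Unfold 1 (reflect across v@10): 2 holes -> [(5, 9), (5, 10)]
Unfold 2 (reflect across v@12): 4 holes -> [(5, 9), (5, 10), (5, 13), (5, 14)]
Unfold 3 (reflect across h@6): 8 holes -> [(5, 9), (5, 10), (5, 13), (5, 14), (6, 9), (6, 10), (6, 13), (6, 14)]
Unfold 4 (reflect across h@4): 16 holes -> [(1, 9), (1, 10), (1, 13), (1, 14), (2, 9), (2, 10), (2, 13), (2, 14), (5, 9), (5, 10), (5, 13), (5, 14), (6, 9), (6, 10), (6, 13), (6, 14)]
Unfold 5 (reflect across v@8): 32 holes -> [(1, 1), (1, 2), (1, 5), (1, 6), (1, 9), (1, 10), (1, 13), (1, 14), (2, 1), (2, 2), (2, 5), (2, 6), (2, 9), (2, 10), (2, 13), (2, 14), (5, 1), (5, 2), (5, 5), (5, 6), (5, 9), (5, 10), (5, 13), (5, 14), (6, 1), (6, 2), (6, 5), (6, 6), (6, 9), (6, 10), (6, 13), (6, 14)]
Holes: [(1, 1), (1, 2), (1, 5), (1, 6), (1, 9), (1, 10), (1, 13), (1, 14), (2, 1), (2, 2), (2, 5), (2, 6), (2, 9), (2, 10), (2, 13), (2, 14), (5, 1), (5, 2), (5, 5), (5, 6), (5, 9), (5, 10), (5, 13), (5, 14), (6, 1), (6, 2), (6, 5), (6, 6), (6, 9), (6, 10), (6, 13), (6, 14)]

Answer: no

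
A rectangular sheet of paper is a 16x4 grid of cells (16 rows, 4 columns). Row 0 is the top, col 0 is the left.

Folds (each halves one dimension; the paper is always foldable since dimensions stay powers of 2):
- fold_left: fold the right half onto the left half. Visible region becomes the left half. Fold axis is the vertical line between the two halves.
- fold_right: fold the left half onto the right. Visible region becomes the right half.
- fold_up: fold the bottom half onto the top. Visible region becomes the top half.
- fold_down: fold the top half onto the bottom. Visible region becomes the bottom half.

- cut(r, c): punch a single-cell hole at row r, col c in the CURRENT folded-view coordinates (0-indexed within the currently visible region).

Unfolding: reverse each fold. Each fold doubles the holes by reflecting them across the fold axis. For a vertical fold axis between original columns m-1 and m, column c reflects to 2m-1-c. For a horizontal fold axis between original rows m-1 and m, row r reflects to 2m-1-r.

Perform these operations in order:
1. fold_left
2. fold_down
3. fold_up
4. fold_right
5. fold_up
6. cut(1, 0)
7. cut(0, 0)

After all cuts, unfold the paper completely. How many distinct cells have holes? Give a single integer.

Op 1 fold_left: fold axis v@2; visible region now rows[0,16) x cols[0,2) = 16x2
Op 2 fold_down: fold axis h@8; visible region now rows[8,16) x cols[0,2) = 8x2
Op 3 fold_up: fold axis h@12; visible region now rows[8,12) x cols[0,2) = 4x2
Op 4 fold_right: fold axis v@1; visible region now rows[8,12) x cols[1,2) = 4x1
Op 5 fold_up: fold axis h@10; visible region now rows[8,10) x cols[1,2) = 2x1
Op 6 cut(1, 0): punch at orig (9,1); cuts so far [(9, 1)]; region rows[8,10) x cols[1,2) = 2x1
Op 7 cut(0, 0): punch at orig (8,1); cuts so far [(8, 1), (9, 1)]; region rows[8,10) x cols[1,2) = 2x1
Unfold 1 (reflect across h@10): 4 holes -> [(8, 1), (9, 1), (10, 1), (11, 1)]
Unfold 2 (reflect across v@1): 8 holes -> [(8, 0), (8, 1), (9, 0), (9, 1), (10, 0), (10, 1), (11, 0), (11, 1)]
Unfold 3 (reflect across h@12): 16 holes -> [(8, 0), (8, 1), (9, 0), (9, 1), (10, 0), (10, 1), (11, 0), (11, 1), (12, 0), (12, 1), (13, 0), (13, 1), (14, 0), (14, 1), (15, 0), (15, 1)]
Unfold 4 (reflect across h@8): 32 holes -> [(0, 0), (0, 1), (1, 0), (1, 1), (2, 0), (2, 1), (3, 0), (3, 1), (4, 0), (4, 1), (5, 0), (5, 1), (6, 0), (6, 1), (7, 0), (7, 1), (8, 0), (8, 1), (9, 0), (9, 1), (10, 0), (10, 1), (11, 0), (11, 1), (12, 0), (12, 1), (13, 0), (13, 1), (14, 0), (14, 1), (15, 0), (15, 1)]
Unfold 5 (reflect across v@2): 64 holes -> [(0, 0), (0, 1), (0, 2), (0, 3), (1, 0), (1, 1), (1, 2), (1, 3), (2, 0), (2, 1), (2, 2), (2, 3), (3, 0), (3, 1), (3, 2), (3, 3), (4, 0), (4, 1), (4, 2), (4, 3), (5, 0), (5, 1), (5, 2), (5, 3), (6, 0), (6, 1), (6, 2), (6, 3), (7, 0), (7, 1), (7, 2), (7, 3), (8, 0), (8, 1), (8, 2), (8, 3), (9, 0), (9, 1), (9, 2), (9, 3), (10, 0), (10, 1), (10, 2), (10, 3), (11, 0), (11, 1), (11, 2), (11, 3), (12, 0), (12, 1), (12, 2), (12, 3), (13, 0), (13, 1), (13, 2), (13, 3), (14, 0), (14, 1), (14, 2), (14, 3), (15, 0), (15, 1), (15, 2), (15, 3)]

Answer: 64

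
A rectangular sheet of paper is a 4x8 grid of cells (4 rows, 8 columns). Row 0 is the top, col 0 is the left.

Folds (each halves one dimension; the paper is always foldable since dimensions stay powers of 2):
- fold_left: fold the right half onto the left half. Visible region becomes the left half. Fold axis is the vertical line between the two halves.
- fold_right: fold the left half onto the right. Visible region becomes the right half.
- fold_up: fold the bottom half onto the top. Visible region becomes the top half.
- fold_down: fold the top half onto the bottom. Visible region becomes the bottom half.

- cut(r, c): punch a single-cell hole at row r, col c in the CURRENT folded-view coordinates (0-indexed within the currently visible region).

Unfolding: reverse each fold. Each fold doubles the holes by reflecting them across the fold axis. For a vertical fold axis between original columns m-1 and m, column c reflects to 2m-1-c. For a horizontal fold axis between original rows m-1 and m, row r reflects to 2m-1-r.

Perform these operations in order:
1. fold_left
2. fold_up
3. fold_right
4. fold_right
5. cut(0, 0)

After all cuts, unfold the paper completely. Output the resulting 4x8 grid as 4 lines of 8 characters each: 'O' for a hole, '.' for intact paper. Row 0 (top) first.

Answer: OOOOOOOO
........
........
OOOOOOOO

Derivation:
Op 1 fold_left: fold axis v@4; visible region now rows[0,4) x cols[0,4) = 4x4
Op 2 fold_up: fold axis h@2; visible region now rows[0,2) x cols[0,4) = 2x4
Op 3 fold_right: fold axis v@2; visible region now rows[0,2) x cols[2,4) = 2x2
Op 4 fold_right: fold axis v@3; visible region now rows[0,2) x cols[3,4) = 2x1
Op 5 cut(0, 0): punch at orig (0,3); cuts so far [(0, 3)]; region rows[0,2) x cols[3,4) = 2x1
Unfold 1 (reflect across v@3): 2 holes -> [(0, 2), (0, 3)]
Unfold 2 (reflect across v@2): 4 holes -> [(0, 0), (0, 1), (0, 2), (0, 3)]
Unfold 3 (reflect across h@2): 8 holes -> [(0, 0), (0, 1), (0, 2), (0, 3), (3, 0), (3, 1), (3, 2), (3, 3)]
Unfold 4 (reflect across v@4): 16 holes -> [(0, 0), (0, 1), (0, 2), (0, 3), (0, 4), (0, 5), (0, 6), (0, 7), (3, 0), (3, 1), (3, 2), (3, 3), (3, 4), (3, 5), (3, 6), (3, 7)]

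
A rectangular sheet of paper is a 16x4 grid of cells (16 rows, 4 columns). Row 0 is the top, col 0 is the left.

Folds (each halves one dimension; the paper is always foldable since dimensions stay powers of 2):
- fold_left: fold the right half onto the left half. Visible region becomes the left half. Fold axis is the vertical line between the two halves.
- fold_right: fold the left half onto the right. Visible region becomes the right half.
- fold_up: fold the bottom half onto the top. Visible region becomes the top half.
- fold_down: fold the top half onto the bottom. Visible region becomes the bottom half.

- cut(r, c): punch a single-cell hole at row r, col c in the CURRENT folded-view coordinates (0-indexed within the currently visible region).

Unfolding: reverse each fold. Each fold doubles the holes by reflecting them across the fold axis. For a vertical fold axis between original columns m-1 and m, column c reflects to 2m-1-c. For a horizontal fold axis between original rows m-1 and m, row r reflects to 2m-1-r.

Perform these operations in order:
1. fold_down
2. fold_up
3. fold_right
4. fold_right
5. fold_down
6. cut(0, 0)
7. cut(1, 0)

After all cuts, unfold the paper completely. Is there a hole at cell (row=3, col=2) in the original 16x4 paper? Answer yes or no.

Answer: yes

Derivation:
Op 1 fold_down: fold axis h@8; visible region now rows[8,16) x cols[0,4) = 8x4
Op 2 fold_up: fold axis h@12; visible region now rows[8,12) x cols[0,4) = 4x4
Op 3 fold_right: fold axis v@2; visible region now rows[8,12) x cols[2,4) = 4x2
Op 4 fold_right: fold axis v@3; visible region now rows[8,12) x cols[3,4) = 4x1
Op 5 fold_down: fold axis h@10; visible region now rows[10,12) x cols[3,4) = 2x1
Op 6 cut(0, 0): punch at orig (10,3); cuts so far [(10, 3)]; region rows[10,12) x cols[3,4) = 2x1
Op 7 cut(1, 0): punch at orig (11,3); cuts so far [(10, 3), (11, 3)]; region rows[10,12) x cols[3,4) = 2x1
Unfold 1 (reflect across h@10): 4 holes -> [(8, 3), (9, 3), (10, 3), (11, 3)]
Unfold 2 (reflect across v@3): 8 holes -> [(8, 2), (8, 3), (9, 2), (9, 3), (10, 2), (10, 3), (11, 2), (11, 3)]
Unfold 3 (reflect across v@2): 16 holes -> [(8, 0), (8, 1), (8, 2), (8, 3), (9, 0), (9, 1), (9, 2), (9, 3), (10, 0), (10, 1), (10, 2), (10, 3), (11, 0), (11, 1), (11, 2), (11, 3)]
Unfold 4 (reflect across h@12): 32 holes -> [(8, 0), (8, 1), (8, 2), (8, 3), (9, 0), (9, 1), (9, 2), (9, 3), (10, 0), (10, 1), (10, 2), (10, 3), (11, 0), (11, 1), (11, 2), (11, 3), (12, 0), (12, 1), (12, 2), (12, 3), (13, 0), (13, 1), (13, 2), (13, 3), (14, 0), (14, 1), (14, 2), (14, 3), (15, 0), (15, 1), (15, 2), (15, 3)]
Unfold 5 (reflect across h@8): 64 holes -> [(0, 0), (0, 1), (0, 2), (0, 3), (1, 0), (1, 1), (1, 2), (1, 3), (2, 0), (2, 1), (2, 2), (2, 3), (3, 0), (3, 1), (3, 2), (3, 3), (4, 0), (4, 1), (4, 2), (4, 3), (5, 0), (5, 1), (5, 2), (5, 3), (6, 0), (6, 1), (6, 2), (6, 3), (7, 0), (7, 1), (7, 2), (7, 3), (8, 0), (8, 1), (8, 2), (8, 3), (9, 0), (9, 1), (9, 2), (9, 3), (10, 0), (10, 1), (10, 2), (10, 3), (11, 0), (11, 1), (11, 2), (11, 3), (12, 0), (12, 1), (12, 2), (12, 3), (13, 0), (13, 1), (13, 2), (13, 3), (14, 0), (14, 1), (14, 2), (14, 3), (15, 0), (15, 1), (15, 2), (15, 3)]
Holes: [(0, 0), (0, 1), (0, 2), (0, 3), (1, 0), (1, 1), (1, 2), (1, 3), (2, 0), (2, 1), (2, 2), (2, 3), (3, 0), (3, 1), (3, 2), (3, 3), (4, 0), (4, 1), (4, 2), (4, 3), (5, 0), (5, 1), (5, 2), (5, 3), (6, 0), (6, 1), (6, 2), (6, 3), (7, 0), (7, 1), (7, 2), (7, 3), (8, 0), (8, 1), (8, 2), (8, 3), (9, 0), (9, 1), (9, 2), (9, 3), (10, 0), (10, 1), (10, 2), (10, 3), (11, 0), (11, 1), (11, 2), (11, 3), (12, 0), (12, 1), (12, 2), (12, 3), (13, 0), (13, 1), (13, 2), (13, 3), (14, 0), (14, 1), (14, 2), (14, 3), (15, 0), (15, 1), (15, 2), (15, 3)]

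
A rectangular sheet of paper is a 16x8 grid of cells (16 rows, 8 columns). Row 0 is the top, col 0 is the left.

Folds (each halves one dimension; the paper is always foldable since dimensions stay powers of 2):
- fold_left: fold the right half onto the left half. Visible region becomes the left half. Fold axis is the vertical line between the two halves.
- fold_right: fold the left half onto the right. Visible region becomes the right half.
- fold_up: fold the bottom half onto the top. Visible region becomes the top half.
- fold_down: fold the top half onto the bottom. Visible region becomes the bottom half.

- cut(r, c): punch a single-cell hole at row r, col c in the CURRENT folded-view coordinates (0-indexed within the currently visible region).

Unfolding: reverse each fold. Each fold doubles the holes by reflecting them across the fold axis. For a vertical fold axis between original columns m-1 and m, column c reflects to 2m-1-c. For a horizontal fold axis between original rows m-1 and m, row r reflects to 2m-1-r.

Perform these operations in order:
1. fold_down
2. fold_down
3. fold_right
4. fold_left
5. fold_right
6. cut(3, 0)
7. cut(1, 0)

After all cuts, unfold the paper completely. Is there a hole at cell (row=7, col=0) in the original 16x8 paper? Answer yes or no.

Op 1 fold_down: fold axis h@8; visible region now rows[8,16) x cols[0,8) = 8x8
Op 2 fold_down: fold axis h@12; visible region now rows[12,16) x cols[0,8) = 4x8
Op 3 fold_right: fold axis v@4; visible region now rows[12,16) x cols[4,8) = 4x4
Op 4 fold_left: fold axis v@6; visible region now rows[12,16) x cols[4,6) = 4x2
Op 5 fold_right: fold axis v@5; visible region now rows[12,16) x cols[5,6) = 4x1
Op 6 cut(3, 0): punch at orig (15,5); cuts so far [(15, 5)]; region rows[12,16) x cols[5,6) = 4x1
Op 7 cut(1, 0): punch at orig (13,5); cuts so far [(13, 5), (15, 5)]; region rows[12,16) x cols[5,6) = 4x1
Unfold 1 (reflect across v@5): 4 holes -> [(13, 4), (13, 5), (15, 4), (15, 5)]
Unfold 2 (reflect across v@6): 8 holes -> [(13, 4), (13, 5), (13, 6), (13, 7), (15, 4), (15, 5), (15, 6), (15, 7)]
Unfold 3 (reflect across v@4): 16 holes -> [(13, 0), (13, 1), (13, 2), (13, 3), (13, 4), (13, 5), (13, 6), (13, 7), (15, 0), (15, 1), (15, 2), (15, 3), (15, 4), (15, 5), (15, 6), (15, 7)]
Unfold 4 (reflect across h@12): 32 holes -> [(8, 0), (8, 1), (8, 2), (8, 3), (8, 4), (8, 5), (8, 6), (8, 7), (10, 0), (10, 1), (10, 2), (10, 3), (10, 4), (10, 5), (10, 6), (10, 7), (13, 0), (13, 1), (13, 2), (13, 3), (13, 4), (13, 5), (13, 6), (13, 7), (15, 0), (15, 1), (15, 2), (15, 3), (15, 4), (15, 5), (15, 6), (15, 7)]
Unfold 5 (reflect across h@8): 64 holes -> [(0, 0), (0, 1), (0, 2), (0, 3), (0, 4), (0, 5), (0, 6), (0, 7), (2, 0), (2, 1), (2, 2), (2, 3), (2, 4), (2, 5), (2, 6), (2, 7), (5, 0), (5, 1), (5, 2), (5, 3), (5, 4), (5, 5), (5, 6), (5, 7), (7, 0), (7, 1), (7, 2), (7, 3), (7, 4), (7, 5), (7, 6), (7, 7), (8, 0), (8, 1), (8, 2), (8, 3), (8, 4), (8, 5), (8, 6), (8, 7), (10, 0), (10, 1), (10, 2), (10, 3), (10, 4), (10, 5), (10, 6), (10, 7), (13, 0), (13, 1), (13, 2), (13, 3), (13, 4), (13, 5), (13, 6), (13, 7), (15, 0), (15, 1), (15, 2), (15, 3), (15, 4), (15, 5), (15, 6), (15, 7)]
Holes: [(0, 0), (0, 1), (0, 2), (0, 3), (0, 4), (0, 5), (0, 6), (0, 7), (2, 0), (2, 1), (2, 2), (2, 3), (2, 4), (2, 5), (2, 6), (2, 7), (5, 0), (5, 1), (5, 2), (5, 3), (5, 4), (5, 5), (5, 6), (5, 7), (7, 0), (7, 1), (7, 2), (7, 3), (7, 4), (7, 5), (7, 6), (7, 7), (8, 0), (8, 1), (8, 2), (8, 3), (8, 4), (8, 5), (8, 6), (8, 7), (10, 0), (10, 1), (10, 2), (10, 3), (10, 4), (10, 5), (10, 6), (10, 7), (13, 0), (13, 1), (13, 2), (13, 3), (13, 4), (13, 5), (13, 6), (13, 7), (15, 0), (15, 1), (15, 2), (15, 3), (15, 4), (15, 5), (15, 6), (15, 7)]

Answer: yes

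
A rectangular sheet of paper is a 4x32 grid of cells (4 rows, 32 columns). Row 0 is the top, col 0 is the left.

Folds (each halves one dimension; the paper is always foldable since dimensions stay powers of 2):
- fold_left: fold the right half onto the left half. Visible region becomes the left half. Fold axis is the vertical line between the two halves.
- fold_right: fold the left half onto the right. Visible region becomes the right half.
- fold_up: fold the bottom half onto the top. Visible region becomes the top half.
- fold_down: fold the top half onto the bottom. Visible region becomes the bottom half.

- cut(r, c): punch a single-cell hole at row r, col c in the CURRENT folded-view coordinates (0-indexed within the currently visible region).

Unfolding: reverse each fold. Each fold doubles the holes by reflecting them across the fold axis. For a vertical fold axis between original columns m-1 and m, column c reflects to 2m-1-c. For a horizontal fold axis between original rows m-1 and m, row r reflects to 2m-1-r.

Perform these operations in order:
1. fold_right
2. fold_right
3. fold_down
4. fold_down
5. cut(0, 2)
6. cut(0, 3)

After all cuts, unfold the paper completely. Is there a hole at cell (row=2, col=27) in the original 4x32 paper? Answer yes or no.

Op 1 fold_right: fold axis v@16; visible region now rows[0,4) x cols[16,32) = 4x16
Op 2 fold_right: fold axis v@24; visible region now rows[0,4) x cols[24,32) = 4x8
Op 3 fold_down: fold axis h@2; visible region now rows[2,4) x cols[24,32) = 2x8
Op 4 fold_down: fold axis h@3; visible region now rows[3,4) x cols[24,32) = 1x8
Op 5 cut(0, 2): punch at orig (3,26); cuts so far [(3, 26)]; region rows[3,4) x cols[24,32) = 1x8
Op 6 cut(0, 3): punch at orig (3,27); cuts so far [(3, 26), (3, 27)]; region rows[3,4) x cols[24,32) = 1x8
Unfold 1 (reflect across h@3): 4 holes -> [(2, 26), (2, 27), (3, 26), (3, 27)]
Unfold 2 (reflect across h@2): 8 holes -> [(0, 26), (0, 27), (1, 26), (1, 27), (2, 26), (2, 27), (3, 26), (3, 27)]
Unfold 3 (reflect across v@24): 16 holes -> [(0, 20), (0, 21), (0, 26), (0, 27), (1, 20), (1, 21), (1, 26), (1, 27), (2, 20), (2, 21), (2, 26), (2, 27), (3, 20), (3, 21), (3, 26), (3, 27)]
Unfold 4 (reflect across v@16): 32 holes -> [(0, 4), (0, 5), (0, 10), (0, 11), (0, 20), (0, 21), (0, 26), (0, 27), (1, 4), (1, 5), (1, 10), (1, 11), (1, 20), (1, 21), (1, 26), (1, 27), (2, 4), (2, 5), (2, 10), (2, 11), (2, 20), (2, 21), (2, 26), (2, 27), (3, 4), (3, 5), (3, 10), (3, 11), (3, 20), (3, 21), (3, 26), (3, 27)]
Holes: [(0, 4), (0, 5), (0, 10), (0, 11), (0, 20), (0, 21), (0, 26), (0, 27), (1, 4), (1, 5), (1, 10), (1, 11), (1, 20), (1, 21), (1, 26), (1, 27), (2, 4), (2, 5), (2, 10), (2, 11), (2, 20), (2, 21), (2, 26), (2, 27), (3, 4), (3, 5), (3, 10), (3, 11), (3, 20), (3, 21), (3, 26), (3, 27)]

Answer: yes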